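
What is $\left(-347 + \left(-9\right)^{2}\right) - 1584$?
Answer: $-1850$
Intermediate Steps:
$\left(-347 + \left(-9\right)^{2}\right) - 1584 = \left(-347 + 81\right) - 1584 = -266 - 1584 = -1850$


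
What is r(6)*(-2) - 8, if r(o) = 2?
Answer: -12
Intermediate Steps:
r(6)*(-2) - 8 = 2*(-2) - 8 = -4 - 8 = -12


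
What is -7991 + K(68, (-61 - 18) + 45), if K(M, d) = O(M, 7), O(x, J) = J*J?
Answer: -7942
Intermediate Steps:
O(x, J) = J**2
K(M, d) = 49 (K(M, d) = 7**2 = 49)
-7991 + K(68, (-61 - 18) + 45) = -7991 + 49 = -7942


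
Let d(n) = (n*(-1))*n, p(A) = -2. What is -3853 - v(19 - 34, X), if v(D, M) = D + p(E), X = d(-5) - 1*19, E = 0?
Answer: -3836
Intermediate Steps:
d(n) = -n² (d(n) = (-n)*n = -n²)
X = -44 (X = -1*(-5)² - 1*19 = -1*25 - 19 = -25 - 19 = -44)
v(D, M) = -2 + D (v(D, M) = D - 2 = -2 + D)
-3853 - v(19 - 34, X) = -3853 - (-2 + (19 - 34)) = -3853 - (-2 - 15) = -3853 - 1*(-17) = -3853 + 17 = -3836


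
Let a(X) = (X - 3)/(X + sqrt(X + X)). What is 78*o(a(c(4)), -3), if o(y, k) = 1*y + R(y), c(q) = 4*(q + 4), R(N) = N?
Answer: 1131/10 ≈ 113.10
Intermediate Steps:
c(q) = 16 + 4*q (c(q) = 4*(4 + q) = 16 + 4*q)
a(X) = (-3 + X)/(X + sqrt(2)*sqrt(X)) (a(X) = (-3 + X)/(X + sqrt(2*X)) = (-3 + X)/(X + sqrt(2)*sqrt(X)))
o(y, k) = 2*y (o(y, k) = 1*y + y = y + y = 2*y)
78*o(a(c(4)), -3) = 78*(2*((-3 + (16 + 4*4))/((16 + 4*4) + sqrt(2)*sqrt(16 + 4*4)))) = 78*(2*((-3 + (16 + 16))/((16 + 16) + sqrt(2)*sqrt(16 + 16)))) = 78*(2*((-3 + 32)/(32 + sqrt(2)*sqrt(32)))) = 78*(2*(29/(32 + sqrt(2)*(4*sqrt(2))))) = 78*(2*(29/(32 + 8))) = 78*(2*(29/40)) = 78*(29/20) = 1131/10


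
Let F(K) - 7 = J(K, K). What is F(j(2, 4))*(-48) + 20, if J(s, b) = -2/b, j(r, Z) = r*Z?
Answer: -304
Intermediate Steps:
j(r, Z) = Z*r
F(K) = 7 - 2/K
F(j(2, 4))*(-48) + 20 = (7 - 2/(4*2))*(-48) + 20 = (7 - 2/8)*(-48) + 20 = (7 - 2*⅛)*(-48) + 20 = (7 - ¼)*(-48) + 20 = (27/4)*(-48) + 20 = -324 + 20 = -304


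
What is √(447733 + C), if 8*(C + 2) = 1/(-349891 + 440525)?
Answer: 7*√300236418766789/181268 ≈ 669.13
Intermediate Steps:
C = -1450143/725072 (C = -2 + 1/(8*(-349891 + 440525)) = -2 + (⅛)/90634 = -2 + (⅛)*(1/90634) = -2 + 1/725072 = -1450143/725072 ≈ -2.0000)
√(447733 + C) = √(447733 - 1450143/725072) = √(324637211633/725072) = 7*√300236418766789/181268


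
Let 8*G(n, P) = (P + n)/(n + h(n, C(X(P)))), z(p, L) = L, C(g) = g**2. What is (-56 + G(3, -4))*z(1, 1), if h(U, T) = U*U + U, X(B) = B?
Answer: -6721/120 ≈ -56.008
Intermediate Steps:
h(U, T) = U + U**2 (h(U, T) = U**2 + U = U + U**2)
G(n, P) = (P + n)/(8*(n + n*(1 + n))) (G(n, P) = ((P + n)/(n + n*(1 + n)))/8 = (P + n)/(8*(n + n*(1 + n))))
(-56 + G(3, -4))*z(1, 1) = (-56 + (1/8)*(-4 + 3)/(3*(2 + 3)))*1 = (-56 + (1/8)*(1/3)*(-1)/5)*1 = (-56 + (1/8)*(1/3)*(1/5)*(-1))*1 = (-56 - 1/120)*1 = -6721/120*1 = -6721/120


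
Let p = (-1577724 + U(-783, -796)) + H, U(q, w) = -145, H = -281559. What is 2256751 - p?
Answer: 4116179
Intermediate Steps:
p = -1859428 (p = (-1577724 - 145) - 281559 = -1577869 - 281559 = -1859428)
2256751 - p = 2256751 - 1*(-1859428) = 2256751 + 1859428 = 4116179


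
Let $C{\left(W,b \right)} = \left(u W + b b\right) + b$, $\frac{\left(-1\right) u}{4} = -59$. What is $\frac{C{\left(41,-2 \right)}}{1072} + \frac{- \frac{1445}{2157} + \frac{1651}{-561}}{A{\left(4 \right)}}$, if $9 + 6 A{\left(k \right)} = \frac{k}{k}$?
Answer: $\frac{845894123}{72066808} \approx 11.738$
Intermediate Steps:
$u = 236$ ($u = \left(-4\right) \left(-59\right) = 236$)
$C{\left(W,b \right)} = b + b^{2} + 236 W$ ($C{\left(W,b \right)} = \left(236 W + b b\right) + b = \left(236 W + b^{2}\right) + b = \left(b^{2} + 236 W\right) + b = b + b^{2} + 236 W$)
$A{\left(k \right)} = - \frac{4}{3}$ ($A{\left(k \right)} = - \frac{3}{2} + \frac{k \frac{1}{k}}{6} = - \frac{3}{2} + \frac{1}{6} \cdot 1 = - \frac{3}{2} + \frac{1}{6} = - \frac{4}{3}$)
$\frac{C{\left(41,-2 \right)}}{1072} + \frac{- \frac{1445}{2157} + \frac{1651}{-561}}{A{\left(4 \right)}} = \frac{-2 + \left(-2\right)^{2} + 236 \cdot 41}{1072} + \frac{- \frac{1445}{2157} + \frac{1651}{-561}}{- \frac{4}{3}} = \left(-2 + 4 + 9676\right) \frac{1}{1072} + \left(\left(-1445\right) \frac{1}{2157} + 1651 \left(- \frac{1}{561}\right)\right) \left(- \frac{3}{4}\right) = 9678 \cdot \frac{1}{1072} + \left(- \frac{1445}{2157} - \frac{1651}{561}\right) \left(- \frac{3}{4}\right) = \frac{4839}{536} - - \frac{364321}{134453} = \frac{4839}{536} + \frac{364321}{134453} = \frac{845894123}{72066808}$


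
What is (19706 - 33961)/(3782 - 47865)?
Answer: 14255/44083 ≈ 0.32337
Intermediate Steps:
(19706 - 33961)/(3782 - 47865) = -14255/(-44083) = -14255*(-1/44083) = 14255/44083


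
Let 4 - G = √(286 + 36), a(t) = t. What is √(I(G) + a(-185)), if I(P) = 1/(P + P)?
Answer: √(2958 - 740*√322)/(2*√(-4 + √322)) ≈ 13.603*I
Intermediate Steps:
G = 4 - √322 (G = 4 - √(286 + 36) = 4 - √322 ≈ -13.944)
I(P) = 1/(2*P)
√(I(G) + a(-185)) = √(1/(2*(4 - √322)) - 185) = √(-185 + 1/(2*(4 - √322)))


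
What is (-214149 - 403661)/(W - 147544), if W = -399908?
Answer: 308905/273726 ≈ 1.1285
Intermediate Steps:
(-214149 - 403661)/(W - 147544) = (-214149 - 403661)/(-399908 - 147544) = -617810/(-547452) = -617810*(-1/547452) = 308905/273726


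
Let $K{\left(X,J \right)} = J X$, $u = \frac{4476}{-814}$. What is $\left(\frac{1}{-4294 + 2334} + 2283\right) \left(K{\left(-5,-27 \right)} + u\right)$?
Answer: $\frac{21440627823}{72520} \approx 2.9565 \cdot 10^{5}$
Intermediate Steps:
$u = - \frac{2238}{407}$ ($u = 4476 \left(- \frac{1}{814}\right) = - \frac{2238}{407} \approx -5.4988$)
$\left(\frac{1}{-4294 + 2334} + 2283\right) \left(K{\left(-5,-27 \right)} + u\right) = \left(\frac{1}{-4294 + 2334} + 2283\right) \left(\left(-27\right) \left(-5\right) - \frac{2238}{407}\right) = \left(\frac{1}{-1960} + 2283\right) \left(135 - \frac{2238}{407}\right) = \left(- \frac{1}{1960} + 2283\right) \frac{52707}{407} = \frac{4474679}{1960} \cdot \frac{52707}{407} = \frac{21440627823}{72520}$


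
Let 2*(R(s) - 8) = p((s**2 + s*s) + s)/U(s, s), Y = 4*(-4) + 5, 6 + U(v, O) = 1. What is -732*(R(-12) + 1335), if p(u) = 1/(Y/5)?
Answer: -10814202/11 ≈ -9.8311e+5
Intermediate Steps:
U(v, O) = -5 (U(v, O) = -6 + 1 = -5)
Y = -11 (Y = -16 + 5 = -11)
p(u) = -5/11 (p(u) = 1/(-11/5) = -5/11)
R(s) = 177/22 (R(s) = 8 + (-5/11/(-5))/2 = 8 + (-5/11*(-1/5))/2 = 8 + (1/2)*(1/11) = 8 + 1/22 = 177/22)
-732*(R(-12) + 1335) = -732*(177/22 + 1335) = -732*29547/22 = -10814202/11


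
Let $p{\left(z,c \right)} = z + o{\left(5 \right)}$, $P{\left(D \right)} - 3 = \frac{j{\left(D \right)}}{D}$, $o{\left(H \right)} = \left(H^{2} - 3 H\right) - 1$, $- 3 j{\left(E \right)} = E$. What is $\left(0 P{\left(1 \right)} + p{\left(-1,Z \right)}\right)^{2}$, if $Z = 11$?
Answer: $64$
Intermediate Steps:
$j{\left(E \right)} = - \frac{E}{3}$
$o{\left(H \right)} = -1 + H^{2} - 3 H$
$P{\left(D \right)} = \frac{8}{3}$ ($P{\left(D \right)} = 3 + \frac{\left(- \frac{1}{3}\right) D}{D} = 3 - \frac{1}{3} = \frac{8}{3}$)
$p{\left(z,c \right)} = 9 + z$ ($p{\left(z,c \right)} = z - \left(16 - 25\right) = z - -9 = z + 9 = 9 + z$)
$\left(0 P{\left(1 \right)} + p{\left(-1,Z \right)}\right)^{2} = \left(0 \cdot \frac{8}{3} + \left(9 - 1\right)\right)^{2} = \left(0 + 8\right)^{2} = 8^{2} = 64$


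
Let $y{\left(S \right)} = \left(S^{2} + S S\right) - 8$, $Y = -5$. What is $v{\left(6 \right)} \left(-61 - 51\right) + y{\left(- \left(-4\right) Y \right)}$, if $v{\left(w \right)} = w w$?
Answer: $-3240$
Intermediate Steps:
$v{\left(w \right)} = w^{2}$
$y{\left(S \right)} = -8 + 2 S^{2}$ ($y{\left(S \right)} = \left(S^{2} + S^{2}\right) - 8 = 2 S^{2} - 8 = -8 + 2 S^{2}$)
$v{\left(6 \right)} \left(-61 - 51\right) + y{\left(- \left(-4\right) Y \right)} = 6^{2} \left(-61 - 51\right) - \left(8 - 2 \left(- \left(-4\right) \left(-5\right)\right)^{2}\right) = 36 \left(-61 - 51\right) - \left(8 - 2 \left(\left(-1\right) 20\right)^{2}\right) = 36 \left(-112\right) - \left(8 - 2 \left(-20\right)^{2}\right) = -4032 + \left(-8 + 2 \cdot 400\right) = -4032 + \left(-8 + 800\right) = -4032 + 792 = -3240$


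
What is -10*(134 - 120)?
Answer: -140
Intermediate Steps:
-10*(134 - 120) = -10*14 = -140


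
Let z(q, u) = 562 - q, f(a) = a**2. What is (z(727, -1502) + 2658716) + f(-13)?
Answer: 2658720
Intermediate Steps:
(z(727, -1502) + 2658716) + f(-13) = ((562 - 1*727) + 2658716) + (-13)**2 = ((562 - 727) + 2658716) + 169 = (-165 + 2658716) + 169 = 2658551 + 169 = 2658720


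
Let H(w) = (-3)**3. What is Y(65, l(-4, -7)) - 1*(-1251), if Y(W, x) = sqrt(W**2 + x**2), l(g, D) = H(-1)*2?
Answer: 1251 + sqrt(7141) ≈ 1335.5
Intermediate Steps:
H(w) = -27
l(g, D) = -54 (l(g, D) = -27*2 = -54)
Y(65, l(-4, -7)) - 1*(-1251) = sqrt(65**2 + (-54)**2) - 1*(-1251) = sqrt(4225 + 2916) + 1251 = sqrt(7141) + 1251 = 1251 + sqrt(7141)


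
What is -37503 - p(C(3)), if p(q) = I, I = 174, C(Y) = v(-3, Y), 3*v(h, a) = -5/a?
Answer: -37677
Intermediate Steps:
v(h, a) = -5/(3*a) (v(h, a) = (-5/a)/3 = -5/(3*a))
C(Y) = -5/(3*Y)
p(q) = 174
-37503 - p(C(3)) = -37503 - 1*174 = -37503 - 174 = -37677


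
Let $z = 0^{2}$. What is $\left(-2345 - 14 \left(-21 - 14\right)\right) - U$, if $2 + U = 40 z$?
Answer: $-1853$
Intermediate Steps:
$z = 0$
$U = -2$ ($U = -2 + 40 \cdot 0 = -2 + 0 = -2$)
$\left(-2345 - 14 \left(-21 - 14\right)\right) - U = \left(-2345 - 14 \left(-21 - 14\right)\right) - -2 = \left(-2345 - 14 \left(-35\right)\right) + 2 = \left(-2345 - -490\right) + 2 = \left(-2345 + 490\right) + 2 = -1855 + 2 = -1853$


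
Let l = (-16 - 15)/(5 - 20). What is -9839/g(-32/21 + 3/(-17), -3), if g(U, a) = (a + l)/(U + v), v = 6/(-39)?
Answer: -423322975/21658 ≈ -19546.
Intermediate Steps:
v = -2/13 (v = 6*(-1/39) = -2/13 ≈ -0.15385)
l = 31/15 (l = -31/(-15) = -31*(-1/15) = 31/15 ≈ 2.0667)
g(U, a) = (31/15 + a)/(-2/13 + U) (g(U, a) = (a + 31/15)/(U - 2/13) = (31/15 + a)/(-2/13 + U))
-9839/g(-32/21 + 3/(-17), -3) = -9839*15*(-2 + 13*(-32/21 + 3/(-17)))/(13*(31 + 15*(-3))) = -9839*15*(-2 + 13*(-32*1/21 + 3*(-1/17)))/(13*(31 - 45)) = -(147585/91 - 147585*(-32/21 - 3/17)/14) = -9839/((13/15)*(-14)/(-2 + 13*(-607/357))) = -9839/((13/15)*(-14)/(-2 - 7891/357)) = -9839/((13/15)*(-14)/(-8605/357)) = -9839/((13/15)*(-357/8605)*(-14)) = -9839/21658/43025 = -9839*43025/21658 = -423322975/21658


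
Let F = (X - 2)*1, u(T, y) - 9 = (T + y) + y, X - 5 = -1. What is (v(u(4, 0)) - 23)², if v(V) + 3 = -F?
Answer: 784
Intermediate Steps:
X = 4 (X = 5 - 1 = 4)
u(T, y) = 9 + T + 2*y (u(T, y) = 9 + ((T + y) + y) = 9 + (T + 2*y) = 9 + T + 2*y)
F = 2 (F = (4 - 2)*1 = 2*1 = 2)
v(V) = -5 (v(V) = -3 - 1*2 = -3 - 2 = -5)
(v(u(4, 0)) - 23)² = (-5 - 23)² = (-28)² = 784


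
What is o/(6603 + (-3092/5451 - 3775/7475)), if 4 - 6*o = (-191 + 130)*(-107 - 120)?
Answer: -326985503/935664812 ≈ -0.34947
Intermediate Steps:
o = -13843/6 (o = ⅔ - (-191 + 130)*(-107 - 120)/6 = ⅔ - (-61)*(-227)/6 = ⅔ - ⅙*13847 = ⅔ - 13847/6 = -13843/6 ≈ -2307.2)
o/(6603 + (-3092/5451 - 3775/7475)) = -13843/(6*(6603 + (-3092/5451 - 3775/7475))) = -13843/(6*(6603 + (-3092*1/5451 - 3775*1/7475))) = -13843/(6*(6603 + (-3092/5451 - 151/299))) = -13843/(6*(6603 - 75983/70863)) = -13843/(6*467832406/70863) = -13843/6*70863/467832406 = -326985503/935664812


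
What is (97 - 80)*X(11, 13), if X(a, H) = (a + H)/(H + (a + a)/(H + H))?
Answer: 442/15 ≈ 29.467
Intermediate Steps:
X(a, H) = (H + a)/(H + a/H) (X(a, H) = (H + a)/(H + (2*a)/((2*H))) = (H + a)/(H + (2*a)*(1/(2*H))) = (H + a)/(H + a/H))
(97 - 80)*X(11, 13) = (97 - 80)*(13*(13 + 11)/(11 + 13**2)) = 17*(13*24/(11 + 169)) = 17*(13*24/180) = 17*(13*(1/180)*24) = 17*(26/15) = 442/15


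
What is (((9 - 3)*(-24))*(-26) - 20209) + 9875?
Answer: -6590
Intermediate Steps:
(((9 - 3)*(-24))*(-26) - 20209) + 9875 = ((6*(-24))*(-26) - 20209) + 9875 = (-144*(-26) - 20209) + 9875 = (3744 - 20209) + 9875 = -16465 + 9875 = -6590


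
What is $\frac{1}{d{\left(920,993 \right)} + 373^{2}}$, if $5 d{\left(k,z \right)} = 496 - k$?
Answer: $\frac{5}{695221} \approx 7.192 \cdot 10^{-6}$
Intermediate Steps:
$d{\left(k,z \right)} = \frac{496}{5} - \frac{k}{5}$ ($d{\left(k,z \right)} = \frac{496 - k}{5} = \frac{496}{5} - \frac{k}{5}$)
$\frac{1}{d{\left(920,993 \right)} + 373^{2}} = \frac{1}{\left(\frac{496}{5} - 184\right) + 373^{2}} = \frac{1}{\left(\frac{496}{5} - 184\right) + 139129} = \frac{1}{- \frac{424}{5} + 139129} = \frac{1}{\frac{695221}{5}} = \frac{5}{695221}$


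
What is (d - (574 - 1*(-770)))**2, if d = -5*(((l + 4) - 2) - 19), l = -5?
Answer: 1522756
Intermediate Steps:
d = 110 (d = -5*(((-5 + 4) - 2) - 19) = -5*((-1 - 2) - 19) = -5*(-3 - 19) = -5*(-22) = 110)
(d - (574 - 1*(-770)))**2 = (110 - (574 - 1*(-770)))**2 = (110 - (574 + 770))**2 = (110 - 1*1344)**2 = (110 - 1344)**2 = (-1234)**2 = 1522756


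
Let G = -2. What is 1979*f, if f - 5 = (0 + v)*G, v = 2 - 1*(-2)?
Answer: -5937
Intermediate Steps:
v = 4 (v = 2 + 2 = 4)
f = -3 (f = 5 + (0 + 4)*(-2) = 5 + 4*(-2) = 5 - 8 = -3)
1979*f = 1979*(-3) = -5937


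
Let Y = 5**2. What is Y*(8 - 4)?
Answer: 100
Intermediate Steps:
Y = 25
Y*(8 - 4) = 25*(8 - 4) = 25*4 = 100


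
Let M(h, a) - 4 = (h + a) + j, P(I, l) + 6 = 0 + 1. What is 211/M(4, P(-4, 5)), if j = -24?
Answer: -211/21 ≈ -10.048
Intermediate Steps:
P(I, l) = -5 (P(I, l) = -6 + (0 + 1) = -6 + 1 = -5)
M(h, a) = -20 + a + h (M(h, a) = 4 + ((h + a) - 24) = 4 + ((a + h) - 24) = 4 + (-24 + a + h) = -20 + a + h)
211/M(4, P(-4, 5)) = 211/(-20 - 5 + 4) = 211/(-21) = 211*(-1/21) = -211/21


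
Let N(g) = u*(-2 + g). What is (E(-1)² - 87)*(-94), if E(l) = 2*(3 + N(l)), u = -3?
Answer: -45966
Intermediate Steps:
N(g) = 6 - 3*g (N(g) = -3*(-2 + g) = 6 - 3*g)
E(l) = 18 - 6*l (E(l) = 2*(3 + (6 - 3*l)) = 2*(9 - 3*l) = 18 - 6*l)
(E(-1)² - 87)*(-94) = ((18 - 6*(-1))² - 87)*(-94) = ((18 + 6)² - 87)*(-94) = (24² - 87)*(-94) = (576 - 87)*(-94) = 489*(-94) = -45966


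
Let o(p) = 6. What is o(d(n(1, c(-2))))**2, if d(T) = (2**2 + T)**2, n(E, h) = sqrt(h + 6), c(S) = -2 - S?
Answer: 36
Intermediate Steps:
n(E, h) = sqrt(6 + h)
d(T) = (4 + T)**2
o(d(n(1, c(-2))))**2 = 6**2 = 36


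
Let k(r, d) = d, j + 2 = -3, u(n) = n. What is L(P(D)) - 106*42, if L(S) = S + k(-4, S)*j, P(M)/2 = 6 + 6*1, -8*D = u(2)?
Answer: -4548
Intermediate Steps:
j = -5 (j = -2 - 3 = -5)
D = -¼ (D = -⅛*2 = -¼ ≈ -0.25000)
P(M) = 24 (P(M) = 2*(6 + 6*1) = 2*(6 + 6) = 2*12 = 24)
L(S) = -4*S (L(S) = S + S*(-5) = S - 5*S = -4*S)
L(P(D)) - 106*42 = -4*24 - 106*42 = -96 - 4452 = -4548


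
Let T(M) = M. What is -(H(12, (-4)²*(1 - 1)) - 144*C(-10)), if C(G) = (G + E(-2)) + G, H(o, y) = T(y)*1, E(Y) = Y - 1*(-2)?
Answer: -2880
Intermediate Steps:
E(Y) = 2 + Y (E(Y) = Y + 2 = 2 + Y)
H(o, y) = y (H(o, y) = y*1 = y)
C(G) = 2*G (C(G) = (G + (2 - 2)) + G = (G + 0) + G = G + G = 2*G)
-(H(12, (-4)²*(1 - 1)) - 144*C(-10)) = -((-4)²*(1 - 1) - 288*(-10)) = -(16*0 - 144*(-20)) = -(0 + 2880) = -1*2880 = -2880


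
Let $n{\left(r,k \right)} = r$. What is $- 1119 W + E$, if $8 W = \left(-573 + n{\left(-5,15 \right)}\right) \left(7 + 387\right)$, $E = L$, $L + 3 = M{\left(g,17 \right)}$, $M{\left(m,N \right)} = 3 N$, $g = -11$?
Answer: $\frac{63708123}{2} \approx 3.1854 \cdot 10^{7}$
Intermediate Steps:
$L = 48$ ($L = -3 + 3 \cdot 17 = -3 + 51 = 48$)
$E = 48$
$W = - \frac{56933}{2}$ ($W = \frac{\left(-573 - 5\right) \left(7 + 387\right)}{8} = \frac{\left(-578\right) 394}{8} = \frac{1}{8} \left(-227732\right) = - \frac{56933}{2} \approx -28467.0$)
$- 1119 W + E = \left(-1119\right) \left(- \frac{56933}{2}\right) + 48 = \frac{63708027}{2} + 48 = \frac{63708123}{2}$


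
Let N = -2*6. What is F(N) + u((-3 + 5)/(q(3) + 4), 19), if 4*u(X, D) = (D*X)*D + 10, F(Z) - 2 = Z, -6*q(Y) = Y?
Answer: 617/14 ≈ 44.071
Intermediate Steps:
q(Y) = -Y/6
N = -12
F(Z) = 2 + Z
u(X, D) = 5/2 + X*D²/4 (u(X, D) = ((D*X)*D + 10)/4 = (X*D² + 10)/4 = (10 + X*D²)/4 = 5/2 + X*D²/4)
F(N) + u((-3 + 5)/(q(3) + 4), 19) = (2 - 12) + (5/2 + (¼)*((-3 + 5)/(-⅙*3 + 4))*19²) = -10 + (5/2 + (¼)*(2/(-½ + 4))*361) = -10 + (5/2 + (¼)*(2/(7/2))*361) = -10 + (5/2 + (¼)*(2*(2/7))*361) = -10 + (5/2 + (¼)*(4/7)*361) = -10 + (5/2 + 361/7) = -10 + 757/14 = 617/14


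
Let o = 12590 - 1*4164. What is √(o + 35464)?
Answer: √43890 ≈ 209.50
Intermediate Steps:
o = 8426 (o = 12590 - 4164 = 8426)
√(o + 35464) = √(8426 + 35464) = √43890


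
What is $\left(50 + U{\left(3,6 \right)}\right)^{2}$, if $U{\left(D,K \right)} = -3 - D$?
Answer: $1936$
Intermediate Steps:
$\left(50 + U{\left(3,6 \right)}\right)^{2} = \left(50 - 6\right)^{2} = 44^{2} = 1936$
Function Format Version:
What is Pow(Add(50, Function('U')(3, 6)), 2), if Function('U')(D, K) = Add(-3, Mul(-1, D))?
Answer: 1936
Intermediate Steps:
Pow(Add(50, Function('U')(3, 6)), 2) = Pow(Add(50, Add(-3, Mul(-1, 3))), 2) = Pow(Add(50, Add(-3, -3)), 2) = Pow(Add(50, -6), 2) = Pow(44, 2) = 1936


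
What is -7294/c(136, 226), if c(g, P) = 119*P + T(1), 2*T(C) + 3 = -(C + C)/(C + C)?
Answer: -3647/13446 ≈ -0.27123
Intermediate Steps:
T(C) = -2 (T(C) = -3/2 + (-(C + C)/(C + C))/2 = -3/2 + (-2*C/(2*C))/2 = -3/2 + (-2*C*1/(2*C))/2 = -3/2 + (-1*1)/2 = -3/2 + (½)*(-1) = -3/2 - ½ = -2)
c(g, P) = -2 + 119*P (c(g, P) = 119*P - 2 = -2 + 119*P)
-7294/c(136, 226) = -7294/(-2 + 119*226) = -7294/(-2 + 26894) = -7294/26892 = -7294*1/26892 = -3647/13446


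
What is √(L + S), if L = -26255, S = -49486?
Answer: I*√75741 ≈ 275.21*I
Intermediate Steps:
√(L + S) = √(-26255 - 49486) = √(-75741) = I*√75741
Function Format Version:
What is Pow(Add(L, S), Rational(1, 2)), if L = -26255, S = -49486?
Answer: Mul(I, Pow(75741, Rational(1, 2))) ≈ Mul(275.21, I)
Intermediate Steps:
Pow(Add(L, S), Rational(1, 2)) = Pow(Add(-26255, -49486), Rational(1, 2)) = Pow(-75741, Rational(1, 2)) = Mul(I, Pow(75741, Rational(1, 2)))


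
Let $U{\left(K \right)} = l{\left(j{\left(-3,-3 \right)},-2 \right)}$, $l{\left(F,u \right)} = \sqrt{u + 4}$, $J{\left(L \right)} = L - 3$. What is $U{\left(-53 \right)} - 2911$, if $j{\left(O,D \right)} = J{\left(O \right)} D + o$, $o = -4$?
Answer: $-2911 + \sqrt{2} \approx -2909.6$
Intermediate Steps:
$J{\left(L \right)} = -3 + L$ ($J{\left(L \right)} = L - 3 = -3 + L$)
$j{\left(O,D \right)} = -4 + D \left(-3 + O\right)$ ($j{\left(O,D \right)} = \left(-3 + O\right) D - 4 = D \left(-3 + O\right) - 4 = -4 + D \left(-3 + O\right)$)
$l{\left(F,u \right)} = \sqrt{4 + u}$
$U{\left(K \right)} = \sqrt{2}$ ($U{\left(K \right)} = \sqrt{4 - 2} = \sqrt{2}$)
$U{\left(-53 \right)} - 2911 = \sqrt{2} - 2911 = -2911 + \sqrt{2}$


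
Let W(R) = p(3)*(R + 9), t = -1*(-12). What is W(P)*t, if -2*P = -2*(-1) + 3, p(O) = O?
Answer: 234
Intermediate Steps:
t = 12
P = -5/2 (P = -(-2*(-1) + 3)/2 = -(2 + 3)/2 = -½*5 = -5/2 ≈ -2.5000)
W(R) = 27 + 3*R (W(R) = 3*(R + 9) = 3*(9 + R) = 27 + 3*R)
W(P)*t = (27 + 3*(-5/2))*12 = (27 - 15/2)*12 = (39/2)*12 = 234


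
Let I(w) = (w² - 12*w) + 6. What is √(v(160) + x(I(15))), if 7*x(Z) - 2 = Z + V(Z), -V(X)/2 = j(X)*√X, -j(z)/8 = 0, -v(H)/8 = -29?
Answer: √11739/7 ≈ 15.478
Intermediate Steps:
I(w) = 6 + w² - 12*w
v(H) = 232 (v(H) = -8*(-29) = 232)
j(z) = 0 (j(z) = -8*0 = 0)
V(X) = 0 (V(X) = -0*√X = -2*0 = 0)
x(Z) = 2/7 + Z/7 (x(Z) = 2/7 + (Z + 0)/7 = 2/7 + Z/7)
√(v(160) + x(I(15))) = √(232 + (2/7 + (6 + 15² - 12*15)/7)) = √(232 + (2/7 + (6 + 225 - 180)/7)) = √(232 + (2/7 + (⅐)*51)) = √(232 + (2/7 + 51/7)) = √(232 + 53/7) = √(1677/7) = √11739/7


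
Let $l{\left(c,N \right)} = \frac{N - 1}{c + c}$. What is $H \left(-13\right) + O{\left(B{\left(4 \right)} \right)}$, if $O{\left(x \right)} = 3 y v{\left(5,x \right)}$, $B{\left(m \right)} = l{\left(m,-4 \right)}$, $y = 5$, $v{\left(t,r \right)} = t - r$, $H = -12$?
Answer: $\frac{1923}{8} \approx 240.38$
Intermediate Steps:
$l{\left(c,N \right)} = \frac{-1 + N}{2 c}$
$B{\left(m \right)} = - \frac{5}{2 m}$ ($B{\left(m \right)} = \frac{-1 - 4}{2 m} = \frac{1}{2} \frac{1}{m} \left(-5\right) = - \frac{5}{2 m}$)
$O{\left(x \right)} = 75 - 15 x$ ($O{\left(x \right)} = 3 \cdot 5 \left(5 - x\right) = 15 \left(5 - x\right) = 75 - 15 x$)
$H \left(-13\right) + O{\left(B{\left(4 \right)} \right)} = \left(-12\right) \left(-13\right) + \left(75 - 15 \left(- \frac{5}{2 \cdot 4}\right)\right) = 156 + \left(75 - 15 \left(\left(- \frac{5}{2}\right) \frac{1}{4}\right)\right) = 156 + \left(75 - - \frac{75}{8}\right) = 156 + \left(75 + \frac{75}{8}\right) = 156 + \frac{675}{8} = \frac{1923}{8}$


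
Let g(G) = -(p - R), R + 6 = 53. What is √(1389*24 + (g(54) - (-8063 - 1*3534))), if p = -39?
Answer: √45019 ≈ 212.18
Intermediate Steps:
R = 47 (R = -6 + 53 = 47)
g(G) = 86 (g(G) = -(-39 - 1*47) = -(-39 - 47) = -1*(-86) = 86)
√(1389*24 + (g(54) - (-8063 - 1*3534))) = √(1389*24 + (86 - (-8063 - 1*3534))) = √(33336 + (86 - (-8063 - 3534))) = √(33336 + (86 - 1*(-11597))) = √(33336 + (86 + 11597)) = √(33336 + 11683) = √45019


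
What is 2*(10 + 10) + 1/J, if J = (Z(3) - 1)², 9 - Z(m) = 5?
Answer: 361/9 ≈ 40.111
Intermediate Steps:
Z(m) = 4 (Z(m) = 9 - 1*5 = 9 - 5 = 4)
J = 9 (J = (4 - 1)² = 3² = 9)
2*(10 + 10) + 1/J = 2*(10 + 10) + 1/9 = 2*20 + ⅑ = 40 + ⅑ = 361/9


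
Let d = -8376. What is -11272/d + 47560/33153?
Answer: 32169299/11570397 ≈ 2.7803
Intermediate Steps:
-11272/d + 47560/33153 = -11272/(-8376) + 47560/33153 = -11272*(-1/8376) + 47560*(1/33153) = 1409/1047 + 47560/33153 = 32169299/11570397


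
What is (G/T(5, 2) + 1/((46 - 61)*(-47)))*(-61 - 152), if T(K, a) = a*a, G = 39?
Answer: -1952429/940 ≈ -2077.1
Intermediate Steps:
T(K, a) = a²
(G/T(5, 2) + 1/((46 - 61)*(-47)))*(-61 - 152) = (39/(2²) + 1/((46 - 61)*(-47)))*(-61 - 152) = (39/4 - 1/47/(-15))*(-213) = (39*(¼) - 1/15*(-1/47))*(-213) = (39/4 + 1/705)*(-213) = (27499/2820)*(-213) = -1952429/940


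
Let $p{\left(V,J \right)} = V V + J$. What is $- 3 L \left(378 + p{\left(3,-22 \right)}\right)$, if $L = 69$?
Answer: $-75555$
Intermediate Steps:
$p{\left(V,J \right)} = J + V^{2}$ ($p{\left(V,J \right)} = V^{2} + J = J + V^{2}$)
$- 3 L \left(378 + p{\left(3,-22 \right)}\right) = \left(-3\right) 69 \left(378 - \left(22 - 3^{2}\right)\right) = - 207 \left(378 + \left(-22 + 9\right)\right) = - 207 \left(378 - 13\right) = \left(-207\right) 365 = -75555$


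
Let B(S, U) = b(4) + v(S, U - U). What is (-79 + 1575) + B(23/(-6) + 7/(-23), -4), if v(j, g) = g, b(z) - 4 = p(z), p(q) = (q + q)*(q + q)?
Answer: 1564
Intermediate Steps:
p(q) = 4*q**2 (p(q) = (2*q)*(2*q) = 4*q**2)
b(z) = 4 + 4*z**2
B(S, U) = 68 (B(S, U) = (4 + 4*4**2) + (U - U) = (4 + 4*16) + 0 = (4 + 64) + 0 = 68 + 0 = 68)
(-79 + 1575) + B(23/(-6) + 7/(-23), -4) = (-79 + 1575) + 68 = 1496 + 68 = 1564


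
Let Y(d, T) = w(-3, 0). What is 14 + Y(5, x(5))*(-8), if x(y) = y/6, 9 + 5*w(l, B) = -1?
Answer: 30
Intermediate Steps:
w(l, B) = -2 (w(l, B) = -9/5 + (⅕)*(-1) = -9/5 - ⅕ = -2)
x(y) = y/6 (x(y) = y*(⅙) = y/6)
Y(d, T) = -2
14 + Y(5, x(5))*(-8) = 14 - 2*(-8) = 14 + 16 = 30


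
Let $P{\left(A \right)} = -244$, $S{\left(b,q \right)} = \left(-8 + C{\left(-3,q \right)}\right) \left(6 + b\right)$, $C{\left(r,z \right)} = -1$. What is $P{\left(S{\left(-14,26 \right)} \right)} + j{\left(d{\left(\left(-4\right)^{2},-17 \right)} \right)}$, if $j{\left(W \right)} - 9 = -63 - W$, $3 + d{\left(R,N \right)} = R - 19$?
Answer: $-292$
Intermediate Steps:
$d{\left(R,N \right)} = -22 + R$ ($d{\left(R,N \right)} = -3 + \left(R - 19\right) = -3 + \left(-19 + R\right) = -22 + R$)
$S{\left(b,q \right)} = -54 - 9 b$ ($S{\left(b,q \right)} = \left(-8 - 1\right) \left(6 + b\right) = - 9 \left(6 + b\right) = -54 - 9 b$)
$j{\left(W \right)} = -54 - W$ ($j{\left(W \right)} = 9 - \left(63 + W\right) = -54 - W$)
$P{\left(S{\left(-14,26 \right)} \right)} + j{\left(d{\left(\left(-4\right)^{2},-17 \right)} \right)} = -244 - 48 = -292$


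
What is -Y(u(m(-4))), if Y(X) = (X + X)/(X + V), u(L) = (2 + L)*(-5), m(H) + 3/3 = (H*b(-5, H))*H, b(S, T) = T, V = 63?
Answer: -5/3 ≈ -1.6667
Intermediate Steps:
m(H) = -1 + H**3 (m(H) = -1 + (H*H)*H = -1 + H**2*H = -1 + H**3)
u(L) = -10 - 5*L
Y(X) = 2*X/(63 + X) (Y(X) = (X + X)/(X + 63) = (2*X)/(63 + X) = 2*X/(63 + X))
-Y(u(m(-4))) = -2*(-10 - 5*(-1 + (-4)**3))/(63 + (-10 - 5*(-1 + (-4)**3))) = -2*(-10 - 5*(-1 - 64))/(63 + (-10 - 5*(-1 - 64))) = -2*(-10 - 5*(-65))/(63 + (-10 - 5*(-65))) = -2*(-10 + 325)/(63 + (-10 + 325)) = -2*315/(63 + 315) = -2*315/378 = -1*5/3 = -5/3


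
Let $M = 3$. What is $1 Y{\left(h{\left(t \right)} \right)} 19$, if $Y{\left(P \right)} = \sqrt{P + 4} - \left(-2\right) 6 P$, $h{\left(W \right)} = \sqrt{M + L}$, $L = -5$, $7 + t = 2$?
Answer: $19 \sqrt{4 + i \sqrt{2}} + 228 i \sqrt{2} \approx 38.572 + 329.06 i$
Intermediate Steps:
$t = -5$ ($t = -7 + 2 = -5$)
$h{\left(W \right)} = i \sqrt{2}$ ($h{\left(W \right)} = \sqrt{3 - 5} = \sqrt{-2} = i \sqrt{2}$)
$Y{\left(P \right)} = \sqrt{4 + P} + 12 P$ ($Y{\left(P \right)} = \sqrt{4 + P} - - 12 P = \sqrt{4 + P} + 12 P$)
$1 Y{\left(h{\left(t \right)} \right)} 19 = 1 \left(\sqrt{4 + i \sqrt{2}} + 12 i \sqrt{2}\right) 19 = \left(\sqrt{4 + i \sqrt{2}} + 12 i \sqrt{2}\right) 19 = 19 \sqrt{4 + i \sqrt{2}} + 228 i \sqrt{2}$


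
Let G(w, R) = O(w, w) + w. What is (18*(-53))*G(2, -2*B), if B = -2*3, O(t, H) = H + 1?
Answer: -4770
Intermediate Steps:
O(t, H) = 1 + H
B = -6
G(w, R) = 1 + 2*w (G(w, R) = (1 + w) + w = 1 + 2*w)
(18*(-53))*G(2, -2*B) = (18*(-53))*(1 + 2*2) = -954*(1 + 4) = -954*5 = -4770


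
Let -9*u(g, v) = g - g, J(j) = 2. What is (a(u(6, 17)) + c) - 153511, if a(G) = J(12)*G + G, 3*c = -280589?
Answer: -741122/3 ≈ -2.4704e+5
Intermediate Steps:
u(g, v) = 0 (u(g, v) = -(g - g)/9 = -1/9*0 = 0)
c = -280589/3 (c = (1/3)*(-280589) = -280589/3 ≈ -93530.)
a(G) = 3*G (a(G) = 2*G + G = 3*G)
(a(u(6, 17)) + c) - 153511 = (3*0 - 280589/3) - 153511 = (0 - 280589/3) - 153511 = -280589/3 - 153511 = -741122/3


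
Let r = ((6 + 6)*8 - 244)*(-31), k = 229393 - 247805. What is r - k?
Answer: 23000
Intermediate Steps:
k = -18412
r = 4588 (r = (12*8 - 244)*(-31) = (96 - 244)*(-31) = -148*(-31) = 4588)
r - k = 4588 - 1*(-18412) = 4588 + 18412 = 23000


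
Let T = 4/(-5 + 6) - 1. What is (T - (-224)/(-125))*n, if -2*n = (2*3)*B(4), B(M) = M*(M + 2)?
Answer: -10872/125 ≈ -86.976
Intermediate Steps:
B(M) = M*(2 + M)
T = 3 (T = 4/1 - 1 = 1*4 - 1 = 4 - 1 = 3)
n = -72 (n = -2*3*4*(2 + 4)/2 = -3*4*6 = -3*24 = -½*144 = -72)
(T - (-224)/(-125))*n = (3 - (-224)/(-125))*(-72) = (3 - (-224)*(-1)/125)*(-72) = (3 - 1*224/125)*(-72) = (3 - 224/125)*(-72) = (151/125)*(-72) = -10872/125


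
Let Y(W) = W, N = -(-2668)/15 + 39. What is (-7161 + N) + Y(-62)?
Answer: -105092/15 ≈ -7006.1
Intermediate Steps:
N = 3253/15 (N = -(-2668)/15 + 39 = -29*(-92/15) + 39 = 2668/15 + 39 = 3253/15 ≈ 216.87)
(-7161 + N) + Y(-62) = (-7161 + 3253/15) - 62 = -104162/15 - 62 = -105092/15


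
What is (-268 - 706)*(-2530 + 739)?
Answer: 1744434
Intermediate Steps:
(-268 - 706)*(-2530 + 739) = -974*(-1791) = 1744434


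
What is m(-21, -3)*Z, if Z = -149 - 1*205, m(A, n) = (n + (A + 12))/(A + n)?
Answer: -177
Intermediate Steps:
m(A, n) = (12 + A + n)/(A + n) (m(A, n) = (n + (12 + A))/(A + n) = (12 + A + n)/(A + n))
Z = -354 (Z = -149 - 205 = -354)
m(-21, -3)*Z = ((12 - 21 - 3)/(-21 - 3))*(-354) = (-12/(-24))*(-354) = -1/24*(-12)*(-354) = (½)*(-354) = -177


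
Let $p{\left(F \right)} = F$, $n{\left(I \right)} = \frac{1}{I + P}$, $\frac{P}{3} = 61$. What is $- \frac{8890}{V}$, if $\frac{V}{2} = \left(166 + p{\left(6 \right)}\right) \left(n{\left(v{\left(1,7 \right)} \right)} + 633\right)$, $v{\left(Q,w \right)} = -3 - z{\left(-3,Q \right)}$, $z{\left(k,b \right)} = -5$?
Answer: $- \frac{822325}{20142232} \approx -0.040826$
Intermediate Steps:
$P = 183$ ($P = 3 \cdot 61 = 183$)
$v{\left(Q,w \right)} = 2$ ($v{\left(Q,w \right)} = -3 - -5 = -3 + 5 = 2$)
$n{\left(I \right)} = \frac{1}{183 + I}$ ($n{\left(I \right)} = \frac{1}{I + 183} = \frac{1}{183 + I}$)
$V = \frac{40284464}{185}$ ($V = 2 \left(166 + 6\right) \left(\frac{1}{183 + 2} + 633\right) = 2 \cdot 172 \left(\frac{1}{185} + 633\right) = 2 \cdot 172 \cdot \frac{117106}{185} = 2 \cdot \frac{20142232}{185} = \frac{40284464}{185} \approx 2.1775 \cdot 10^{5}$)
$- \frac{8890}{V} = - \frac{8890}{\frac{40284464}{185}} = \left(-8890\right) \frac{185}{40284464} = - \frac{822325}{20142232}$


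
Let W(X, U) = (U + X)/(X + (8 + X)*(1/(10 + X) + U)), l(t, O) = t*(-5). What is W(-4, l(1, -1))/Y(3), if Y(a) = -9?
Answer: -3/70 ≈ -0.042857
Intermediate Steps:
l(t, O) = -5*t
W(X, U) = (U + X)/(X + (8 + X)*(U + 1/(10 + X)))
W(-4, l(1, -1))/Y(3) = (((-4)**2 + 10*(-5*1) + 10*(-4) - 5*1*(-4))/(8 + (-4)**2 + 11*(-4) + 80*(-5*1) - 5*1*(-4)**2 + 18*(-5*1)*(-4)))/(-9) = ((16 + 10*(-5) - 40 - 5*(-4))/(8 + 16 - 44 + 80*(-5) - 5*16 + 18*(-5)*(-4)))*(-1/9) = ((16 - 50 - 40 + 20)/(8 + 16 - 44 - 400 - 80 + 360))*(-1/9) = (-54/(-140))*(-1/9) = -1/140*(-54)*(-1/9) = (27/70)*(-1/9) = -3/70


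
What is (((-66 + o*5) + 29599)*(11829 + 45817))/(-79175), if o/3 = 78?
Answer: -1769905138/79175 ≈ -22354.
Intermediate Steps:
o = 234 (o = 3*78 = 234)
(((-66 + o*5) + 29599)*(11829 + 45817))/(-79175) = (((-66 + 234*5) + 29599)*(11829 + 45817))/(-79175) = (((-66 + 1170) + 29599)*57646)*(-1/79175) = ((1104 + 29599)*57646)*(-1/79175) = (30703*57646)*(-1/79175) = 1769905138*(-1/79175) = -1769905138/79175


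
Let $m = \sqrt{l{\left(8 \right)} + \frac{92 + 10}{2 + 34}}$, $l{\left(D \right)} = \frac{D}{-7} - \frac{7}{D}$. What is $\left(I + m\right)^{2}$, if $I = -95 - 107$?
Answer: $\frac{\left(16968 - \sqrt{5754}\right)^{2}}{7056} \approx 40440.0$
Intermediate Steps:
$l{\left(D \right)} = - \frac{7}{D} - \frac{D}{7}$ ($l{\left(D \right)} = D \left(- \frac{1}{7}\right) - \frac{7}{D} = - \frac{D}{7} - \frac{7}{D} = - \frac{7}{D} - \frac{D}{7}$)
$I = -202$ ($I = -95 - 107 = -202$)
$m = \frac{\sqrt{5754}}{84}$ ($m = \sqrt{\left(- \frac{7}{8} - \frac{8}{7}\right) + \frac{92 + 10}{2 + 34}} = \sqrt{\left(\left(-7\right) \frac{1}{8} - \frac{8}{7}\right) + \frac{102}{36}} = \sqrt{\left(- \frac{7}{8} - \frac{8}{7}\right) + 102 \cdot \frac{1}{36}} = \sqrt{- \frac{113}{56} + \frac{17}{6}} = \sqrt{\frac{137}{168}} = \frac{\sqrt{5754}}{84} \approx 0.90304$)
$\left(I + m\right)^{2} = \left(-202 + \frac{\sqrt{5754}}{84}\right)^{2}$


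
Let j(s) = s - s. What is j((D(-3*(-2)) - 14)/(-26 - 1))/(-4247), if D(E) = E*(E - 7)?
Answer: 0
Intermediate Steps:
D(E) = E*(-7 + E)
j(s) = 0
j((D(-3*(-2)) - 14)/(-26 - 1))/(-4247) = 0/(-4247) = 0*(-1/4247) = 0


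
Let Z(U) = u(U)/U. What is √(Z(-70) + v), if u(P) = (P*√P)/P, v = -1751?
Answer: √(-8579900 - 70*I*√70)/70 ≈ 0.0014282 - 41.845*I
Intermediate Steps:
u(P) = √P (u(P) = P^(3/2)/P = √P)
Z(U) = U^(-½) (Z(U) = √U/U = U^(-½))
√(Z(-70) + v) = √((-70)^(-½) - 1751) = √(-I*√70/70 - 1751) = √(-1751 - I*√70/70)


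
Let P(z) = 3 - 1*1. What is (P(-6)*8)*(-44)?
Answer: -704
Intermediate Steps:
P(z) = 2 (P(z) = 3 - 1 = 2)
(P(-6)*8)*(-44) = (2*8)*(-44) = 16*(-44) = -704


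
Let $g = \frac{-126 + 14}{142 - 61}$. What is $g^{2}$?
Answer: $\frac{12544}{6561} \approx 1.9119$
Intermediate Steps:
$g = - \frac{112}{81} \approx -1.3827$
$g^{2} = \left(- \frac{112}{81}\right)^{2} = \frac{12544}{6561}$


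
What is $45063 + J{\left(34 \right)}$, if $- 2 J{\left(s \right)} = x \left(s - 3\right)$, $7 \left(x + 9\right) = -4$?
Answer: $\frac{632959}{14} \approx 45211.0$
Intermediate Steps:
$x = - \frac{67}{7}$ ($x = -9 + \frac{1}{7} \left(-4\right) = -9 - \frac{4}{7} = - \frac{67}{7} \approx -9.5714$)
$J{\left(s \right)} = - \frac{201}{14} + \frac{67 s}{14}$ ($J{\left(s \right)} = - \frac{\left(- \frac{67}{7}\right) \left(s - 3\right)}{2} = - \frac{\left(- \frac{67}{7}\right) \left(-3 + s\right)}{2} = - \frac{\frac{201}{7} - \frac{67 s}{7}}{2} = - \frac{201}{14} + \frac{67 s}{14}$)
$45063 + J{\left(34 \right)} = 45063 + \left(- \frac{201}{14} + \frac{67}{14} \cdot 34\right) = 45063 + \left(- \frac{201}{14} + \frac{1139}{7}\right) = 45063 + \frac{2077}{14} = \frac{632959}{14}$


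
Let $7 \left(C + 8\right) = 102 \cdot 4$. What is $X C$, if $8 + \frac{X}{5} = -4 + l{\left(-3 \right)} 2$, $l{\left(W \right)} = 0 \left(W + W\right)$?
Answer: $- \frac{21120}{7} \approx -3017.1$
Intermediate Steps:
$l{\left(W \right)} = 0$ ($l{\left(W \right)} = 0 \cdot 2 W = 0$)
$C = \frac{352}{7}$ ($C = -8 + \frac{102 \cdot 4}{7} = -8 + \frac{1}{7} \cdot 408 = -8 + \frac{408}{7} = \frac{352}{7} \approx 50.286$)
$X = -60$ ($X = -40 + 5 \left(-4 + 0 \cdot 2\right) = -40 + 5 \left(-4 + 0\right) = -40 + 5 \left(-4\right) = -40 - 20 = -60$)
$X C = \left(-60\right) \frac{352}{7} = - \frac{21120}{7}$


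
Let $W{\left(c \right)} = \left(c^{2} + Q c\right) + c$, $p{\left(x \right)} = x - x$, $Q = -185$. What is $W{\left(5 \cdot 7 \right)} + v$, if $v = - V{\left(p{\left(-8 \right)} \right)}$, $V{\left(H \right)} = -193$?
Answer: $-5022$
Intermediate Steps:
$p{\left(x \right)} = 0$
$W{\left(c \right)} = c^{2} - 184 c$ ($W{\left(c \right)} = \left(c^{2} - 185 c\right) + c = c^{2} - 184 c$)
$v = 193$ ($v = \left(-1\right) \left(-193\right) = 193$)
$W{\left(5 \cdot 7 \right)} + v = 5 \cdot 7 \left(-184 + 5 \cdot 7\right) + 193 = 35 \left(-184 + 35\right) + 193 = 35 \left(-149\right) + 193 = -5215 + 193 = -5022$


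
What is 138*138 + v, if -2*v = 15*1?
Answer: 38073/2 ≈ 19037.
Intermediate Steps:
v = -15/2 ≈ -7.5000
138*138 + v = 138*138 - 15/2 = 19044 - 15/2 = 38073/2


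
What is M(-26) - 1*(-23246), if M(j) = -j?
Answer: 23272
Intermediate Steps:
M(-26) - 1*(-23246) = -1*(-26) - 1*(-23246) = 26 + 23246 = 23272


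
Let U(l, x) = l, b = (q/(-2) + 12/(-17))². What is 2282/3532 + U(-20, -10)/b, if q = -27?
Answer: 35015161/66834270 ≈ 0.52391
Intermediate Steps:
b = 189225/1156 (b = (-27/(-2) + 12/(-17))² = (-27*(-½) + 12*(-1/17))² = (27/2 - 12/17)² = (435/34)² = 189225/1156 ≈ 163.69)
2282/3532 + U(-20, -10)/b = 2282/3532 - 20/189225/1156 = 2282*(1/3532) - 20*1156/189225 = 1141/1766 - 4624/37845 = 35015161/66834270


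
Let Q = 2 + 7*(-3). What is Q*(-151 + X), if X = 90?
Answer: 1159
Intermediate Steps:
Q = -19 (Q = 2 - 21 = -19)
Q*(-151 + X) = -19*(-151 + 90) = -19*(-61) = 1159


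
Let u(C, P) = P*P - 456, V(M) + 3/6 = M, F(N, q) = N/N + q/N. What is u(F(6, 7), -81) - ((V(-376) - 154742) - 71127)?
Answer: 464701/2 ≈ 2.3235e+5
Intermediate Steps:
F(N, q) = 1 + q/N
V(M) = -½ + M
u(C, P) = -456 + P² (u(C, P) = P² - 456 = -456 + P²)
u(F(6, 7), -81) - ((V(-376) - 154742) - 71127) = (-456 + (-81)²) - (((-½ - 376) - 154742) - 71127) = (-456 + 6561) - ((-753/2 - 154742) - 71127) = 6105 - (-310237/2 - 71127) = 6105 - 1*(-452491/2) = 6105 + 452491/2 = 464701/2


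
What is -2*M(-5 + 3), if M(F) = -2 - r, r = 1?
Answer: 6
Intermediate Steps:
M(F) = -3 (M(F) = -2 - 1*1 = -2 - 1 = -3)
-2*M(-5 + 3) = -2*(-3) = 6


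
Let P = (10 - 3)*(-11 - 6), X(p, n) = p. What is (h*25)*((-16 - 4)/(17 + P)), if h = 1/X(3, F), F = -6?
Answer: 250/153 ≈ 1.6340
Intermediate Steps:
h = ⅓ (h = 1/3 = ⅓ ≈ 0.33333)
P = -119 (P = 7*(-17) = -119)
(h*25)*((-16 - 4)/(17 + P)) = ((⅓)*25)*((-16 - 4)/(17 - 119)) = 25*(-20/(-102))/3 = 25*(-20*(-1/102))/3 = (25/3)*(10/51) = 250/153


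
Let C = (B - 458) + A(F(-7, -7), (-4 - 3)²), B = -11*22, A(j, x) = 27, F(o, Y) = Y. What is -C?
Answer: 673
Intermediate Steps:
B = -242
C = -673 (C = (-242 - 458) + 27 = -700 + 27 = -673)
-C = -1*(-673) = 673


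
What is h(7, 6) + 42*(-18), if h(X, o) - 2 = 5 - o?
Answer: -755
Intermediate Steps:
h(X, o) = 7 - o (h(X, o) = 2 + (5 - o) = 7 - o)
h(7, 6) + 42*(-18) = (7 - 1*6) + 42*(-18) = (7 - 6) - 756 = 1 - 756 = -755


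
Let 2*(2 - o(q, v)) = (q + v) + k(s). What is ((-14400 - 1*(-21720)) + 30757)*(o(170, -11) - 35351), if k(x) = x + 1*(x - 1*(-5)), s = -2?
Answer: -1349030033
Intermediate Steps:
k(x) = 5 + 2*x (k(x) = x + 1*(x + 5) = x + 1*(5 + x) = x + (5 + x) = 5 + 2*x)
o(q, v) = 3/2 - q/2 - v/2 (o(q, v) = 2 - ((q + v) + (5 + 2*(-2)))/2 = 2 - ((q + v) + (5 - 4))/2 = 2 - ((q + v) + 1)/2 = 2 - (1 + q + v)/2 = 2 + (-½ - q/2 - v/2) = 3/2 - q/2 - v/2)
((-14400 - 1*(-21720)) + 30757)*(o(170, -11) - 35351) = ((-14400 - 1*(-21720)) + 30757)*((3/2 - ½*170 - ½*(-11)) - 35351) = ((-14400 + 21720) + 30757)*((3/2 - 85 + 11/2) - 35351) = (7320 + 30757)*(-78 - 35351) = 38077*(-35429) = -1349030033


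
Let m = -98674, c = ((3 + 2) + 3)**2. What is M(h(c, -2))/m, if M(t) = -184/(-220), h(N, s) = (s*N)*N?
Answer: -23/2713535 ≈ -8.4760e-6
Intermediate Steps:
c = 64 (c = (5 + 3)**2 = 8**2 = 64)
h(N, s) = s*N**2 (h(N, s) = (N*s)*N = s*N**2)
M(t) = 46/55 (M(t) = -184*(-1/220) = 46/55)
M(h(c, -2))/m = (46/55)/(-98674) = (46/55)*(-1/98674) = -23/2713535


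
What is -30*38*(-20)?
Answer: 22800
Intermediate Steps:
-30*38*(-20) = -1140*(-20) = 22800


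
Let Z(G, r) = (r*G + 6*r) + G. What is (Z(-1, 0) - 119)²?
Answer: 14400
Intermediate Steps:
Z(G, r) = G + 6*r + G*r (Z(G, r) = (G*r + 6*r) + G = (6*r + G*r) + G = G + 6*r + G*r)
(Z(-1, 0) - 119)² = ((-1 + 6*0 - 1*0) - 119)² = ((-1 + 0 + 0) - 119)² = (-1 - 119)² = (-120)² = 14400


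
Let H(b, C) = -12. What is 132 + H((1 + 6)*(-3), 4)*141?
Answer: -1560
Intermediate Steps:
132 + H((1 + 6)*(-3), 4)*141 = 132 - 12*141 = 132 - 1692 = -1560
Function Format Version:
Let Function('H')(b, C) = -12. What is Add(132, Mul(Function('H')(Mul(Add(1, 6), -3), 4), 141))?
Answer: -1560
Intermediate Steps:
Add(132, Mul(Function('H')(Mul(Add(1, 6), -3), 4), 141)) = Add(132, Mul(-12, 141)) = Add(132, -1692) = -1560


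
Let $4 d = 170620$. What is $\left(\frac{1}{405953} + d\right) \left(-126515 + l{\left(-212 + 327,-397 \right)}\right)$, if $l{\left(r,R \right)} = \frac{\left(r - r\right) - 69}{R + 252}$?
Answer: $- \frac{317653825612984896}{58863185} \approx -5.3965 \cdot 10^{9}$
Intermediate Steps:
$d = 42655$ ($d = \frac{1}{4} \cdot 170620 = 42655$)
$l{\left(r,R \right)} = - \frac{69}{252 + R}$ ($l{\left(r,R \right)} = \frac{0 - 69}{252 + R} = - \frac{69}{252 + R}$)
$\left(\frac{1}{405953} + d\right) \left(-126515 + l{\left(-212 + 327,-397 \right)}\right) = \left(\frac{1}{405953} + 42655\right) \left(-126515 - \frac{69}{252 - 397}\right) = \left(\frac{1}{405953} + 42655\right) \left(-126515 - \frac{69}{-145}\right) = \frac{17315925216 \left(-126515 - - \frac{69}{145}\right)}{405953} = \frac{17315925216 \left(-126515 + \frac{69}{145}\right)}{405953} = \frac{17315925216}{405953} \left(- \frac{18344606}{145}\right) = - \frac{317653825612984896}{58863185}$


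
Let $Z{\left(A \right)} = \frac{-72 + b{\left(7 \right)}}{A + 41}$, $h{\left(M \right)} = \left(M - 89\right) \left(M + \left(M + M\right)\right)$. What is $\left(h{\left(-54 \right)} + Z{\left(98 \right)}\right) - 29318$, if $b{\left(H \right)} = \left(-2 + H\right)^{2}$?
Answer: $- \frac{855175}{139} \approx -6152.3$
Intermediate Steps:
$h{\left(M \right)} = 3 M \left(-89 + M\right)$ ($h{\left(M \right)} = \left(-89 + M\right) \left(M + 2 M\right) = \left(-89 + M\right) 3 M = 3 M \left(-89 + M\right)$)
$Z{\left(A \right)} = - \frac{47}{41 + A}$ ($Z{\left(A \right)} = \frac{-72 + \left(-2 + 7\right)^{2}}{A + 41} = \frac{-72 + 5^{2}}{41 + A} = \frac{-72 + 25}{41 + A} = - \frac{47}{41 + A}$)
$\left(h{\left(-54 \right)} + Z{\left(98 \right)}\right) - 29318 = \left(3 \left(-54\right) \left(-89 - 54\right) - \frac{47}{41 + 98}\right) - 29318 = \left(3 \left(-54\right) \left(-143\right) - \frac{47}{139}\right) - 29318 = \left(23166 - \frac{47}{139}\right) - 29318 = \frac{3220027}{139} - 29318 = - \frac{855175}{139}$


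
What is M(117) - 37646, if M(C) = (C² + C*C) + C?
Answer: -10151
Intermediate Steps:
M(C) = C + 2*C² (M(C) = (C² + C²) + C = 2*C² + C = C + 2*C²)
M(117) - 37646 = 117*(1 + 2*117) - 37646 = 117*(1 + 234) - 37646 = 117*235 - 37646 = 27495 - 37646 = -10151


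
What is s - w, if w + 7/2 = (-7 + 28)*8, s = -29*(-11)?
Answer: 309/2 ≈ 154.50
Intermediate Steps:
s = 319
w = 329/2 (w = -7/2 + (-7 + 28)*8 = -7/2 + 21*8 = -7/2 + 168 = 329/2 ≈ 164.50)
s - w = 319 - 1*329/2 = 319 - 329/2 = 309/2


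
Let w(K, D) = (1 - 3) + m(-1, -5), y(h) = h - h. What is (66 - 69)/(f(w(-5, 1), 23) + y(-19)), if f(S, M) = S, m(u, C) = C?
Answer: 3/7 ≈ 0.42857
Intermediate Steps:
y(h) = 0
w(K, D) = -7 (w(K, D) = (1 - 3) - 5 = -2 - 5 = -7)
(66 - 69)/(f(w(-5, 1), 23) + y(-19)) = (66 - 69)/(-7 + 0) = -3/(-7) = -3*(-⅐) = 3/7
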